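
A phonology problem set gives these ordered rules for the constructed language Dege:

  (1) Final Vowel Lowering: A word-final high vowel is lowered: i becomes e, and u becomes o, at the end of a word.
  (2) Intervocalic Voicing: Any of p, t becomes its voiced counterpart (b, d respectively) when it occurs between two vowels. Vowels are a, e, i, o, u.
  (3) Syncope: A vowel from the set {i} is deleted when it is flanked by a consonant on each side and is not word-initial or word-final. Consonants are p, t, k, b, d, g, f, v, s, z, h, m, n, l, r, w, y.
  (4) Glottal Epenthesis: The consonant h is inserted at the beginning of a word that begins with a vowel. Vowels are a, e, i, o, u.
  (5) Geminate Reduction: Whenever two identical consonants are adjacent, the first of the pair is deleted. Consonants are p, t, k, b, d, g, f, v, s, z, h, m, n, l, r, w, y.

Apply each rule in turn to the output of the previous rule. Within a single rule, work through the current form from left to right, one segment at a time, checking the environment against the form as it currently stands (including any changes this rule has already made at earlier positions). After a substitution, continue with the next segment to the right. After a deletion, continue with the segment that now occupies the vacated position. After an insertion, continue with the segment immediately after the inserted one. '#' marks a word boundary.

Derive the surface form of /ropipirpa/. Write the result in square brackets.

[robrpa]

(1) Final Vowel Lowering: no change — [ropipirpa]
(2) Intervocalic Voicing: [ropipirpa] → [robibirpa]
(3) Syncope: [robibirpa] → [robbrpa]
(4) Glottal Epenthesis: no change — [robbrpa]
(5) Geminate Reduction: [robbrpa] → [robrpa]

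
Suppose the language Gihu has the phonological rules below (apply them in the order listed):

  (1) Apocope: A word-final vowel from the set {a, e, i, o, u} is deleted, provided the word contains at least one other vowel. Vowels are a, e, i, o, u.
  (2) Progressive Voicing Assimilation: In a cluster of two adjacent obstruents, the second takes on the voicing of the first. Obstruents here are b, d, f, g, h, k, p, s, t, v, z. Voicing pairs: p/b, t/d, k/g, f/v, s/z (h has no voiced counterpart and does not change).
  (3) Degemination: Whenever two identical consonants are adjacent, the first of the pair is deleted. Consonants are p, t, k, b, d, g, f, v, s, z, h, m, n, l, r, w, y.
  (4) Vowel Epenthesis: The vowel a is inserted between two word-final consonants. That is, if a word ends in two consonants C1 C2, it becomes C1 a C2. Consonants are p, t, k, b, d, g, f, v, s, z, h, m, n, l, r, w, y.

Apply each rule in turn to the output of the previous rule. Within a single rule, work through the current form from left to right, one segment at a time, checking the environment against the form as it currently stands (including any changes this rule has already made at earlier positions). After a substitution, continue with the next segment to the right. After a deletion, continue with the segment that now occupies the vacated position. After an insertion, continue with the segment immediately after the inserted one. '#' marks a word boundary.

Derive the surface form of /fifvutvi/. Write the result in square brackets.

[fifutaf]

(1) Apocope: [fifvutvi] → [fifvutv]
(2) Progressive Voicing Assimilation: [fifvutv] → [fiffutf]
(3) Degemination: [fiffutf] → [fifutf]
(4) Vowel Epenthesis: [fifutf] → [fifutaf]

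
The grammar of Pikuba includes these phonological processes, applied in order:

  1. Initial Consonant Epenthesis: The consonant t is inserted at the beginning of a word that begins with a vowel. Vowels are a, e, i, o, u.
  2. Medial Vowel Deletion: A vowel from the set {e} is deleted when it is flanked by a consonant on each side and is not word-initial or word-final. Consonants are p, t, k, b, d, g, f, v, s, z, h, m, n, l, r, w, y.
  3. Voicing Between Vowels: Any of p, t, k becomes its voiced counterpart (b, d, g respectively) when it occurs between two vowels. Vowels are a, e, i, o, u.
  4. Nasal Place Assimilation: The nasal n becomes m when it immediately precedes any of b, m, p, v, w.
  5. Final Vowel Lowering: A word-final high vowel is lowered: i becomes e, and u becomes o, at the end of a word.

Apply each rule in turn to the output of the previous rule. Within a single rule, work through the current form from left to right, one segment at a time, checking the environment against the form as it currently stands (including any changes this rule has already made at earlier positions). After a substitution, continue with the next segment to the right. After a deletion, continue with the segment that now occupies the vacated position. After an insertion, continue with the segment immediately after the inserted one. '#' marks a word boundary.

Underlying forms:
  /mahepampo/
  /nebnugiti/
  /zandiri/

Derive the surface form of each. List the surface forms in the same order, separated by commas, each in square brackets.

[mahpampo], [mbnugide], [zandire]

/mahepampo/:
  1 Initial Consonant Epenthesis: no change — [mahepampo]
  2 Medial Vowel Deletion: [mahepampo] → [mahpampo]
  3 Voicing Between Vowels: no change — [mahpampo]
  4 Nasal Place Assimilation: no change — [mahpampo]
  5 Final Vowel Lowering: no change — [mahpampo]
/nebnugiti/:
  1 Initial Consonant Epenthesis: no change — [nebnugiti]
  2 Medial Vowel Deletion: [nebnugiti] → [nbnugiti]
  3 Voicing Between Vowels: [nbnugiti] → [nbnugidi]
  4 Nasal Place Assimilation: [nbnugidi] → [mbnugidi]
  5 Final Vowel Lowering: [mbnugidi] → [mbnugide]
/zandiri/:
  1 Initial Consonant Epenthesis: no change — [zandiri]
  2 Medial Vowel Deletion: no change — [zandiri]
  3 Voicing Between Vowels: no change — [zandiri]
  4 Nasal Place Assimilation: no change — [zandiri]
  5 Final Vowel Lowering: [zandiri] → [zandire]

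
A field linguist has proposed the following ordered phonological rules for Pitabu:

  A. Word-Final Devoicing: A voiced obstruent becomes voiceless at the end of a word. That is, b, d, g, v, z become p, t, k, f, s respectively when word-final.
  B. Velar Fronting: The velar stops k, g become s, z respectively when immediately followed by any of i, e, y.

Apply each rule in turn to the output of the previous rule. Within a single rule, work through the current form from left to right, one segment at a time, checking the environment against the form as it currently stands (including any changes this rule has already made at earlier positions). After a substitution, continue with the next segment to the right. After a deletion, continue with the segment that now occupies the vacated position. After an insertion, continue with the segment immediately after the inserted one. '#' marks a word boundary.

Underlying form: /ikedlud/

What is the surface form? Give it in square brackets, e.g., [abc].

[isedlut]

A Word-Final Devoicing: [ikedlud] → [ikedlut]
B Velar Fronting: [ikedlut] → [isedlut]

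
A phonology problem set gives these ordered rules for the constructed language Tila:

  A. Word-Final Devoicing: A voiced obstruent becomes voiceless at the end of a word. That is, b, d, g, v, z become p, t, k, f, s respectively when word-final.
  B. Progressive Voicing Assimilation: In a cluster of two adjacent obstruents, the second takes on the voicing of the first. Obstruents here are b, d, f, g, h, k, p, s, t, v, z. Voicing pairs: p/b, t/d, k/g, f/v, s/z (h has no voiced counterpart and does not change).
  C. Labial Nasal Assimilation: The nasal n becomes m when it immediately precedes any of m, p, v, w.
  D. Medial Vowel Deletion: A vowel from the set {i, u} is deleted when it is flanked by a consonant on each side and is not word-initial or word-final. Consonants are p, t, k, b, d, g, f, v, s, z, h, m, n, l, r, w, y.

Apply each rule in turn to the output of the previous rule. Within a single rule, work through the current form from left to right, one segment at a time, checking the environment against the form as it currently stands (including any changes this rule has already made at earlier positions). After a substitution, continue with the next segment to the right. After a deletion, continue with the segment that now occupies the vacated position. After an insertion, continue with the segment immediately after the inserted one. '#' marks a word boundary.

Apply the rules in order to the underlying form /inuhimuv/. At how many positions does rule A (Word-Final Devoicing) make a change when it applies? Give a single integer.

A Word-Final Devoicing: [inuhimuv] → [inuhimuf]
B Progressive Voicing Assimilation: no change — [inuhimuf]
C Labial Nasal Assimilation: no change — [inuhimuf]
D Medial Vowel Deletion: [inuhimuf] → [inhmf]
Rule A changed 1 position(s).

1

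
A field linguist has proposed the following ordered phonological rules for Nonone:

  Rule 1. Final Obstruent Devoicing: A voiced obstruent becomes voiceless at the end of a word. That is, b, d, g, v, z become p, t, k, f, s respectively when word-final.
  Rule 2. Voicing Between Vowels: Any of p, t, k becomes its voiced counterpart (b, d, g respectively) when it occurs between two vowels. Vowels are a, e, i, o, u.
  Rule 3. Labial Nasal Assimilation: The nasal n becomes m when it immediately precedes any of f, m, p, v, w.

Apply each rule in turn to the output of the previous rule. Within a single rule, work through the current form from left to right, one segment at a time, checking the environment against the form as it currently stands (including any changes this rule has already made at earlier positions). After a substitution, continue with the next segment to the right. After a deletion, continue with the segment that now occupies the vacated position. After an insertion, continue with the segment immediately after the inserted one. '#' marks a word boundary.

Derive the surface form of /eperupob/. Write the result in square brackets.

Rule 1 Final Obstruent Devoicing: [eperupob] → [eperupop]
Rule 2 Voicing Between Vowels: [eperupop] → [eberubop]
Rule 3 Labial Nasal Assimilation: no change — [eberubop]

[eberubop]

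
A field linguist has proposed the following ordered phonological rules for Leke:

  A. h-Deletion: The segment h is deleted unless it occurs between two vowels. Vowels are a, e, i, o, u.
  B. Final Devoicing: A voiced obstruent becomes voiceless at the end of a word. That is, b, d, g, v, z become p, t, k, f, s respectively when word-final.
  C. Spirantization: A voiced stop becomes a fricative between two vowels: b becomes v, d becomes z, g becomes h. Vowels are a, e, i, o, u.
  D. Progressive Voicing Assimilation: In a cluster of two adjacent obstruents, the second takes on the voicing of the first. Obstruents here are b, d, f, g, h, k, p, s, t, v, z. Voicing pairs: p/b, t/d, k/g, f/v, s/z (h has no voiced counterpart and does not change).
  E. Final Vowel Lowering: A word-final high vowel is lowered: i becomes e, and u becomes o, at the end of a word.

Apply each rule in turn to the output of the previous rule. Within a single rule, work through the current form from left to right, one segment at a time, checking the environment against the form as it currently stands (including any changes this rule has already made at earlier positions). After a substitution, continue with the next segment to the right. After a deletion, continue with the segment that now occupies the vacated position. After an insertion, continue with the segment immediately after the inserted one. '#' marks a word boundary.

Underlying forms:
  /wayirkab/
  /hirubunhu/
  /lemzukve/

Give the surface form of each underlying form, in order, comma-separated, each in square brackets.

/wayirkab/:
  A h-Deletion: no change — [wayirkab]
  B Final Devoicing: [wayirkab] → [wayirkap]
  C Spirantization: no change — [wayirkap]
  D Progressive Voicing Assimilation: no change — [wayirkap]
  E Final Vowel Lowering: no change — [wayirkap]
/hirubunhu/:
  A h-Deletion: [hirubunhu] → [irubunu]
  B Final Devoicing: no change — [irubunu]
  C Spirantization: [irubunu] → [iruvunu]
  D Progressive Voicing Assimilation: no change — [iruvunu]
  E Final Vowel Lowering: [iruvunu] → [iruvuno]
/lemzukve/:
  A h-Deletion: no change — [lemzukve]
  B Final Devoicing: no change — [lemzukve]
  C Spirantization: no change — [lemzukve]
  D Progressive Voicing Assimilation: [lemzukve] → [lemzukfe]
  E Final Vowel Lowering: no change — [lemzukfe]

[wayirkap], [iruvuno], [lemzukfe]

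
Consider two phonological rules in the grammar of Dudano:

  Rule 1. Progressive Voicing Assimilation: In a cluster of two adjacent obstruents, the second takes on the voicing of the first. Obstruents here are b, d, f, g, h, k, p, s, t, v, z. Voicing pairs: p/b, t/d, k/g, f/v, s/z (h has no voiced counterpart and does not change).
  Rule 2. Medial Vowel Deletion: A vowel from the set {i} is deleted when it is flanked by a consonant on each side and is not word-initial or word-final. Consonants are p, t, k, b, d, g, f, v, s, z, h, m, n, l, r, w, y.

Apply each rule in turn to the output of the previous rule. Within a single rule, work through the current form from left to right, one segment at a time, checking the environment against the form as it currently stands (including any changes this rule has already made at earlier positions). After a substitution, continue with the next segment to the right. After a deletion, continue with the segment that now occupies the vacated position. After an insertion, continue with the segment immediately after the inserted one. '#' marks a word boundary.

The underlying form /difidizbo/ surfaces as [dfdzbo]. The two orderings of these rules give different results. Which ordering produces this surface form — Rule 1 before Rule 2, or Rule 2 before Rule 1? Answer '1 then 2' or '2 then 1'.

Order 1 then 2:
  1 Progressive Voicing Assimilation: no change — [difidizbo]
  2 Medial Vowel Deletion: [difidizbo] → [dfdzbo]
  result: [dfdzbo]
Order 2 then 1:
  2 Medial Vowel Deletion: [difidizbo] → [dfdzbo]
  1 Progressive Voicing Assimilation: [dfdzbo] → [dvdzbo]
  result: [dvdzbo]

1 then 2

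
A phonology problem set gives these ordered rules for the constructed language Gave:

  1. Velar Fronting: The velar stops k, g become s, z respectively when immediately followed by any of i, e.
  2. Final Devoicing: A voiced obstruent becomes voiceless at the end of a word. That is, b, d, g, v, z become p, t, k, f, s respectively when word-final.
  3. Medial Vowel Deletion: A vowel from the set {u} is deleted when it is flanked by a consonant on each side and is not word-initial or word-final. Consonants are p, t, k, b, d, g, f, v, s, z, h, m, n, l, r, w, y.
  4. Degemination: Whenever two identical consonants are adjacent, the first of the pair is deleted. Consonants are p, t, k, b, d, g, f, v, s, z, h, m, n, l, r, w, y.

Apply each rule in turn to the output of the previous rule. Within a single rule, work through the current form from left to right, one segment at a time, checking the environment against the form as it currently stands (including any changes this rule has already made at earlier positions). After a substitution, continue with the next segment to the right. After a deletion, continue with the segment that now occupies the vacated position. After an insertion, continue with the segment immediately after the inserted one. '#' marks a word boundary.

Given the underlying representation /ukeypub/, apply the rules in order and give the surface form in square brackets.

1 Velar Fronting: [ukeypub] → [useypub]
2 Final Devoicing: [useypub] → [useypup]
3 Medial Vowel Deletion: [useypup] → [useypp]
4 Degemination: [useypp] → [useyp]

[useyp]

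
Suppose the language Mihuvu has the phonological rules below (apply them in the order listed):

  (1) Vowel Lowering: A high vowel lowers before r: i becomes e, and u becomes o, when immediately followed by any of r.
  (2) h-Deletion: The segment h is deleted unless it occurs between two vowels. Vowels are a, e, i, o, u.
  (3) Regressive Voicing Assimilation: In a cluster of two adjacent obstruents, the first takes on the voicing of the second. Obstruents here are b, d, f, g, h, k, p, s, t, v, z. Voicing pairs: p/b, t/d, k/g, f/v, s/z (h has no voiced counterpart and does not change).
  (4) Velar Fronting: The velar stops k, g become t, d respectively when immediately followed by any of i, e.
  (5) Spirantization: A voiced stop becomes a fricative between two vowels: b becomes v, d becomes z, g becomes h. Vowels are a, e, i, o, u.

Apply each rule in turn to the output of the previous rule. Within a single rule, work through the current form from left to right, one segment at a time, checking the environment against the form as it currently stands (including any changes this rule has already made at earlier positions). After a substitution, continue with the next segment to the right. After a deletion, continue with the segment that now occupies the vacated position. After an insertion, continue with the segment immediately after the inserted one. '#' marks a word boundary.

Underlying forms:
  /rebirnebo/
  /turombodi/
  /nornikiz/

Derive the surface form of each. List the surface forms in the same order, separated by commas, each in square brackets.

[revernevo], [torombozi], [nornitiz]

/rebirnebo/:
  (1) Vowel Lowering: [rebirnebo] → [rebernebo]
  (2) h-Deletion: no change — [rebernebo]
  (3) Regressive Voicing Assimilation: no change — [rebernebo]
  (4) Velar Fronting: no change — [rebernebo]
  (5) Spirantization: [rebernebo] → [revernevo]
/turombodi/:
  (1) Vowel Lowering: [turombodi] → [torombodi]
  (2) h-Deletion: no change — [torombodi]
  (3) Regressive Voicing Assimilation: no change — [torombodi]
  (4) Velar Fronting: no change — [torombodi]
  (5) Spirantization: [torombodi] → [torombozi]
/nornikiz/:
  (1) Vowel Lowering: no change — [nornikiz]
  (2) h-Deletion: no change — [nornikiz]
  (3) Regressive Voicing Assimilation: no change — [nornikiz]
  (4) Velar Fronting: [nornikiz] → [nornitiz]
  (5) Spirantization: no change — [nornitiz]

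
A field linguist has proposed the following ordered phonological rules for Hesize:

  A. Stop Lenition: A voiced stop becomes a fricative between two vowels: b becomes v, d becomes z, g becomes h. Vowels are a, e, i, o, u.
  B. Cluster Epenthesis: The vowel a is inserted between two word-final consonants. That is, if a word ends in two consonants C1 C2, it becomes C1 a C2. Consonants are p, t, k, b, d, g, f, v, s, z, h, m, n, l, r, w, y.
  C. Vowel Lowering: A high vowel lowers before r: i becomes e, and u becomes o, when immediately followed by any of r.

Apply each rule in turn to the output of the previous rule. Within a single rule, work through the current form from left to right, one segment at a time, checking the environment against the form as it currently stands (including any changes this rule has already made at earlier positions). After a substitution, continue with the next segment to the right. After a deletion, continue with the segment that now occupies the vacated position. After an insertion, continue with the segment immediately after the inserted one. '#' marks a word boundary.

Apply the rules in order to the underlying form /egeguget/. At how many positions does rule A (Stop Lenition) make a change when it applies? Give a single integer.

A Stop Lenition: [egeguget] → [ehehuhet]
B Cluster Epenthesis: no change — [ehehuhet]
C Vowel Lowering: no change — [ehehuhet]
Rule A changed 3 position(s).

3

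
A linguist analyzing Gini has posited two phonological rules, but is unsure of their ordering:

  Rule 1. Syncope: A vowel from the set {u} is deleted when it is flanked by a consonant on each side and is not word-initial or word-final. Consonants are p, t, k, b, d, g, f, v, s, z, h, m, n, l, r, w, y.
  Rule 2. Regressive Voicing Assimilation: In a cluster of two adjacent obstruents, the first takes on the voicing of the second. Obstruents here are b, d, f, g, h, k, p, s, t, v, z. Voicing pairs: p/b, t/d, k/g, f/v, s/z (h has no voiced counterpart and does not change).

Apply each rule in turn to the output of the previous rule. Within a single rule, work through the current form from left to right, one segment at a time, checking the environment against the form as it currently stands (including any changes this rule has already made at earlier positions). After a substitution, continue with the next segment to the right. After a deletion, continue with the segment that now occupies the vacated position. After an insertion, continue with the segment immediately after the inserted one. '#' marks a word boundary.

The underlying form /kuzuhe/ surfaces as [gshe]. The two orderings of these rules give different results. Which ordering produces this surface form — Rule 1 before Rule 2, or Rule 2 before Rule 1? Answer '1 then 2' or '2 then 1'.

1 then 2

Order 1 then 2:
  1 Syncope: [kuzuhe] → [kzhe]
  2 Regressive Voicing Assimilation: [kzhe] → [gshe]
  result: [gshe]
Order 2 then 1:
  2 Regressive Voicing Assimilation: no change — [kuzuhe]
  1 Syncope: [kuzuhe] → [kzhe]
  result: [kzhe]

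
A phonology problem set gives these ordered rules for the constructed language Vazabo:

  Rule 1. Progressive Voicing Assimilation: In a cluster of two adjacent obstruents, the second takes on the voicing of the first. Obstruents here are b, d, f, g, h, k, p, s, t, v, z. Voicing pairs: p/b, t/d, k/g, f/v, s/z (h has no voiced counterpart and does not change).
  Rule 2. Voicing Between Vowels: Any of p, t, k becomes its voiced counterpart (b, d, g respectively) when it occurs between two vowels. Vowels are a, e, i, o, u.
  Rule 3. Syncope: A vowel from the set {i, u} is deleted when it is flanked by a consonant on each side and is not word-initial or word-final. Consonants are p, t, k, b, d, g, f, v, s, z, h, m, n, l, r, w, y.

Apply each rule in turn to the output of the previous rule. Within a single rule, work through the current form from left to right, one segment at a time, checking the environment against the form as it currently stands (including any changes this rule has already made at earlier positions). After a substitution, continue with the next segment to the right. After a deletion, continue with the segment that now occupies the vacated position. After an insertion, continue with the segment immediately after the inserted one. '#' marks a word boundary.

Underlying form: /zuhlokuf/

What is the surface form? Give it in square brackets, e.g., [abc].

Rule 1 Progressive Voicing Assimilation: no change — [zuhlokuf]
Rule 2 Voicing Between Vowels: [zuhlokuf] → [zuhloguf]
Rule 3 Syncope: [zuhloguf] → [zhlogf]

[zhlogf]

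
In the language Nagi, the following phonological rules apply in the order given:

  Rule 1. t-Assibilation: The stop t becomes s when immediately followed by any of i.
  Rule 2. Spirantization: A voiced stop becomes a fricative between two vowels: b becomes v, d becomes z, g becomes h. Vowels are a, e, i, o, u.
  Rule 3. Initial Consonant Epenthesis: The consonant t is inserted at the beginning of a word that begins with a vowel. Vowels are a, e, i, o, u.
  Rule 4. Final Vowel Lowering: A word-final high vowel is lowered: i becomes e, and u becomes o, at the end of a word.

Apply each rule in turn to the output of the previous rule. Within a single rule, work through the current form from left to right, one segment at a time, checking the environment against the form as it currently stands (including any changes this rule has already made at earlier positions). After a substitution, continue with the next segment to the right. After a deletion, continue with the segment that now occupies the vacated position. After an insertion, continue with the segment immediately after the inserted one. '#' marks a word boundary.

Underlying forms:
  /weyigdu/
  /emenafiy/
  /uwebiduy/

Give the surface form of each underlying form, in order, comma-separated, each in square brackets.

/weyigdu/:
  Rule 1 t-Assibilation: no change — [weyigdu]
  Rule 2 Spirantization: no change — [weyigdu]
  Rule 3 Initial Consonant Epenthesis: no change — [weyigdu]
  Rule 4 Final Vowel Lowering: [weyigdu] → [weyigdo]
/emenafiy/:
  Rule 1 t-Assibilation: no change — [emenafiy]
  Rule 2 Spirantization: no change — [emenafiy]
  Rule 3 Initial Consonant Epenthesis: [emenafiy] → [temenafiy]
  Rule 4 Final Vowel Lowering: no change — [temenafiy]
/uwebiduy/:
  Rule 1 t-Assibilation: no change — [uwebiduy]
  Rule 2 Spirantization: [uwebiduy] → [uwevizuy]
  Rule 3 Initial Consonant Epenthesis: [uwevizuy] → [tuwevizuy]
  Rule 4 Final Vowel Lowering: no change — [tuwevizuy]

[weyigdo], [temenafiy], [tuwevizuy]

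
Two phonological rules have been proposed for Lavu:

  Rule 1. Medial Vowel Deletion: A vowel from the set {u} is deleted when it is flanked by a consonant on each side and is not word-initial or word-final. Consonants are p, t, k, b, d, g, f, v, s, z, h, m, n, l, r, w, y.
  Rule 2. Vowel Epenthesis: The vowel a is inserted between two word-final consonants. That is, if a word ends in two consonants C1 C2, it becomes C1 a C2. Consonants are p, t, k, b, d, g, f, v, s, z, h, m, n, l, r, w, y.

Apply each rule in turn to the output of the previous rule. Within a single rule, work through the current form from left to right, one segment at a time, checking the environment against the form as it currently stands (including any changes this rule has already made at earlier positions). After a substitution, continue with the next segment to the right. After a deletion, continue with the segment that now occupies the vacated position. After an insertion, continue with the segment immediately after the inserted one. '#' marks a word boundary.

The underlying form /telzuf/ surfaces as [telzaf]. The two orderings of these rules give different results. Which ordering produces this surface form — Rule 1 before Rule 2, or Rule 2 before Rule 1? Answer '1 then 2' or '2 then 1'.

Order 1 then 2:
  1 Medial Vowel Deletion: [telzuf] → [telzf]
  2 Vowel Epenthesis: [telzf] → [telzaf]
  result: [telzaf]
Order 2 then 1:
  2 Vowel Epenthesis: no change — [telzuf]
  1 Medial Vowel Deletion: [telzuf] → [telzf]
  result: [telzf]

1 then 2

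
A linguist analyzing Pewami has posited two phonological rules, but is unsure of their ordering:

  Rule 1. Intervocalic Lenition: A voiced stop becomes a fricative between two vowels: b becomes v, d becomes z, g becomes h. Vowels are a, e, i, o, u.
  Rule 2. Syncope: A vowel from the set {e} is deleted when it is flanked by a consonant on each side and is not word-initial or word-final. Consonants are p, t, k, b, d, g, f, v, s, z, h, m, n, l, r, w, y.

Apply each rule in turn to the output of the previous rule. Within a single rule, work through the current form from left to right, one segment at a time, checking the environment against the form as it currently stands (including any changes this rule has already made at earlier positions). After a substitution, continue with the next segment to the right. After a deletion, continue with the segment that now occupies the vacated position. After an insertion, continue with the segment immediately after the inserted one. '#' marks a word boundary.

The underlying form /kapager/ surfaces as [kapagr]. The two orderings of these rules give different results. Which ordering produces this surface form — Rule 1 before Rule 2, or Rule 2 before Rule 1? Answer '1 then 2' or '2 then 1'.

Order 1 then 2:
  1 Intervocalic Lenition: [kapager] → [kapaher]
  2 Syncope: [kapaher] → [kapahr]
  result: [kapahr]
Order 2 then 1:
  2 Syncope: [kapager] → [kapagr]
  1 Intervocalic Lenition: no change — [kapagr]
  result: [kapagr]

2 then 1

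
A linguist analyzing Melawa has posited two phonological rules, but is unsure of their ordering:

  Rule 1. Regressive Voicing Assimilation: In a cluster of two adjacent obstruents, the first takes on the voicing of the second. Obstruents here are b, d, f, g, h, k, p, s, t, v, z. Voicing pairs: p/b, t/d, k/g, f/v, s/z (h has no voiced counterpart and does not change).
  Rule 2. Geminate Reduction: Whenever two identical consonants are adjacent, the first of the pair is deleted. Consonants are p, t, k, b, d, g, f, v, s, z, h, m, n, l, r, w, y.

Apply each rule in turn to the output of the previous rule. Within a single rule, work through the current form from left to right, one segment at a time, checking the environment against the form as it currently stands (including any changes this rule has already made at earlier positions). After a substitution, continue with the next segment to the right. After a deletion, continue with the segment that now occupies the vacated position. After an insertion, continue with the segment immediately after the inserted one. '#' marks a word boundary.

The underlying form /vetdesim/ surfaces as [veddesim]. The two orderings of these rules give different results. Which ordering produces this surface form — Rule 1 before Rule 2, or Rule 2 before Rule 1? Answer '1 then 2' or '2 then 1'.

Order 1 then 2:
  1 Regressive Voicing Assimilation: [vetdesim] → [veddesim]
  2 Geminate Reduction: [veddesim] → [vedesim]
  result: [vedesim]
Order 2 then 1:
  2 Geminate Reduction: no change — [vetdesim]
  1 Regressive Voicing Assimilation: [vetdesim] → [veddesim]
  result: [veddesim]

2 then 1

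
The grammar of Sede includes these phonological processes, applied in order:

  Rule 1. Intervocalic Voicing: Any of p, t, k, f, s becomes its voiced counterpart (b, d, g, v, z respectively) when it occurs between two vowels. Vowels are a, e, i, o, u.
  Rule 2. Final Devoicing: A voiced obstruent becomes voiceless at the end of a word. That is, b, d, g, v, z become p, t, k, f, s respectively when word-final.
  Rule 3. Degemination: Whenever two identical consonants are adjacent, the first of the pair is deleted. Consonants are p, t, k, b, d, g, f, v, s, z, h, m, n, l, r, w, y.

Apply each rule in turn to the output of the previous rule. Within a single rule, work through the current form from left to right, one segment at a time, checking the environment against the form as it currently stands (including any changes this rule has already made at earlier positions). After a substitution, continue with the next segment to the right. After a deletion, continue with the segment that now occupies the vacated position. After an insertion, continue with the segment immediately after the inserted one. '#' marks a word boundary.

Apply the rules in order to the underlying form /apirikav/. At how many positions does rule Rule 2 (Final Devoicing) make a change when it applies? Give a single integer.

1

Rule 1 Intervocalic Voicing: [apirikav] → [abirigav]
Rule 2 Final Devoicing: [abirigav] → [abirigaf]
Rule 3 Degemination: no change — [abirigaf]
Rule Rule 2 changed 1 position(s).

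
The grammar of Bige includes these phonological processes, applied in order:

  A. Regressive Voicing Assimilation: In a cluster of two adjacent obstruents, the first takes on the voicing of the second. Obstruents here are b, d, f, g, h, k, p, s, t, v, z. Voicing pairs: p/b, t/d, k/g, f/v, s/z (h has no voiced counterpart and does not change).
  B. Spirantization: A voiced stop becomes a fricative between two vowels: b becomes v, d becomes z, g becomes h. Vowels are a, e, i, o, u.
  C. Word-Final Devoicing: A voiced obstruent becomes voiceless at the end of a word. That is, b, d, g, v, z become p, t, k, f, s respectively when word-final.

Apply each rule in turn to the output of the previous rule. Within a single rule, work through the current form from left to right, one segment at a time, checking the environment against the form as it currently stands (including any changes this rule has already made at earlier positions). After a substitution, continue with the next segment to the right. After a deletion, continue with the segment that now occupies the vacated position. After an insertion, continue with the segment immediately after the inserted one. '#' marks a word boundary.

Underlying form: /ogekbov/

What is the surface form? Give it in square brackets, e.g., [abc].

[ohegbof]

A Regressive Voicing Assimilation: [ogekbov] → [ogegbov]
B Spirantization: [ogegbov] → [ohegbov]
C Word-Final Devoicing: [ohegbov] → [ohegbof]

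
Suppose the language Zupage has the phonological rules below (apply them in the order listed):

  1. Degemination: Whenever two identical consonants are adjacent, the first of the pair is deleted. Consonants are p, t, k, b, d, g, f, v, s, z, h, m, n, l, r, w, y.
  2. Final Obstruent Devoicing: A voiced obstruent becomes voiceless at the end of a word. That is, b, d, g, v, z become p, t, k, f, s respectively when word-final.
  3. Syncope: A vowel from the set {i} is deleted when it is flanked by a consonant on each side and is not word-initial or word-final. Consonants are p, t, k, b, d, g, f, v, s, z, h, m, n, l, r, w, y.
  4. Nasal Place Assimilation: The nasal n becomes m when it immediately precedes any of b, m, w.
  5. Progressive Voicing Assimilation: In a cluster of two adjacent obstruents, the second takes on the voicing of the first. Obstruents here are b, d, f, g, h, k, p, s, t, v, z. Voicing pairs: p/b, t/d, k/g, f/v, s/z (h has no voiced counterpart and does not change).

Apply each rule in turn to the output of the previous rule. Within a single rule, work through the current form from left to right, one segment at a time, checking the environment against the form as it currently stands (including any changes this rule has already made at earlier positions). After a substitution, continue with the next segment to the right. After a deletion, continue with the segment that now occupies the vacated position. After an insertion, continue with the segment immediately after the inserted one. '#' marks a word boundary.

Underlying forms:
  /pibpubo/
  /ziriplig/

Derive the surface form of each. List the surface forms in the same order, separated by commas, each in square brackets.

/pibpubo/:
  1 Degemination: no change — [pibpubo]
  2 Final Obstruent Devoicing: no change — [pibpubo]
  3 Syncope: [pibpubo] → [pbpubo]
  4 Nasal Place Assimilation: no change — [pbpubo]
  5 Progressive Voicing Assimilation: [pbpubo] → [pppubo]
/ziriplig/:
  1 Degemination: no change — [ziriplig]
  2 Final Obstruent Devoicing: [ziriplig] → [ziriplik]
  3 Syncope: [ziriplik] → [zrplk]
  4 Nasal Place Assimilation: no change — [zrplk]
  5 Progressive Voicing Assimilation: no change — [zrplk]

[pppubo], [zrplk]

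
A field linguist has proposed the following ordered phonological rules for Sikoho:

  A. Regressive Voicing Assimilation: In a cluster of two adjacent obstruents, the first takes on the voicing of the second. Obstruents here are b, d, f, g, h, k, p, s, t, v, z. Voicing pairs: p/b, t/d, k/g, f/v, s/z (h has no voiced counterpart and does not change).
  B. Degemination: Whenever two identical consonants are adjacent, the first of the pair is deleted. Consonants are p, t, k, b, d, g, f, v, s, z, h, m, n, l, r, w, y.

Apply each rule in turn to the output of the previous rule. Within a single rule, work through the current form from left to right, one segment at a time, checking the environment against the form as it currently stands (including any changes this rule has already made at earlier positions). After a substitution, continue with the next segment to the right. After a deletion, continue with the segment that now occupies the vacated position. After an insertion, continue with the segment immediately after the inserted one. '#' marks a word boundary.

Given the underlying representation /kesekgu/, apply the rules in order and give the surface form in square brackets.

A Regressive Voicing Assimilation: [kesekgu] → [keseggu]
B Degemination: [keseggu] → [kesegu]

[kesegu]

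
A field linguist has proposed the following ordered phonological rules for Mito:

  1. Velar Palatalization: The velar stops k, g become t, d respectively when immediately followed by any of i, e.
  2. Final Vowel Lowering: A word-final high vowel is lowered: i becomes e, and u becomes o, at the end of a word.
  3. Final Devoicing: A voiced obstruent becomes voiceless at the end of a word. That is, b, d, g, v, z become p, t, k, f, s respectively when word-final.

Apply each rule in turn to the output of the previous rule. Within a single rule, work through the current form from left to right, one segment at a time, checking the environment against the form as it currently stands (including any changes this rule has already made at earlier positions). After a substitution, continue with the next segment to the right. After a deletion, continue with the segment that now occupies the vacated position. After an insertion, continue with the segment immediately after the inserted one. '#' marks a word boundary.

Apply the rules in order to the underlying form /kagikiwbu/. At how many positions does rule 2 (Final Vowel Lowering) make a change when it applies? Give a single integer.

1

1 Velar Palatalization: [kagikiwbu] → [kaditiwbu]
2 Final Vowel Lowering: [kaditiwbu] → [kaditiwbo]
3 Final Devoicing: no change — [kaditiwbo]
Rule 2 changed 1 position(s).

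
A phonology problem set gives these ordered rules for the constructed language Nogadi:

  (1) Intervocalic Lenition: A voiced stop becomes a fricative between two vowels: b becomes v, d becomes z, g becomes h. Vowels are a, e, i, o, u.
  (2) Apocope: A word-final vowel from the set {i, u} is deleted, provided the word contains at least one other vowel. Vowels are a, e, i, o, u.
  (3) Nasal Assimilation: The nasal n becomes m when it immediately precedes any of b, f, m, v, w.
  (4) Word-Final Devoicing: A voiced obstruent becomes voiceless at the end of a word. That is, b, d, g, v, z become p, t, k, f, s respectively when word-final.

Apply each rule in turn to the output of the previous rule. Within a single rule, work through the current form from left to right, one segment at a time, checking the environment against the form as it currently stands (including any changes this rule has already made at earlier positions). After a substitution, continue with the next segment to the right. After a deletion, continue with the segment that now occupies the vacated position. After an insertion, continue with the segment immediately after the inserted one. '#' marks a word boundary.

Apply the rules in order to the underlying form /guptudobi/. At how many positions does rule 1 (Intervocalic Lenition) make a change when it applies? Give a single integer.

(1) Intervocalic Lenition: [guptudobi] → [guptuzovi]
(2) Apocope: [guptuzovi] → [guptuzov]
(3) Nasal Assimilation: no change — [guptuzov]
(4) Word-Final Devoicing: [guptuzov] → [guptuzof]
Rule 1 changed 2 position(s).

2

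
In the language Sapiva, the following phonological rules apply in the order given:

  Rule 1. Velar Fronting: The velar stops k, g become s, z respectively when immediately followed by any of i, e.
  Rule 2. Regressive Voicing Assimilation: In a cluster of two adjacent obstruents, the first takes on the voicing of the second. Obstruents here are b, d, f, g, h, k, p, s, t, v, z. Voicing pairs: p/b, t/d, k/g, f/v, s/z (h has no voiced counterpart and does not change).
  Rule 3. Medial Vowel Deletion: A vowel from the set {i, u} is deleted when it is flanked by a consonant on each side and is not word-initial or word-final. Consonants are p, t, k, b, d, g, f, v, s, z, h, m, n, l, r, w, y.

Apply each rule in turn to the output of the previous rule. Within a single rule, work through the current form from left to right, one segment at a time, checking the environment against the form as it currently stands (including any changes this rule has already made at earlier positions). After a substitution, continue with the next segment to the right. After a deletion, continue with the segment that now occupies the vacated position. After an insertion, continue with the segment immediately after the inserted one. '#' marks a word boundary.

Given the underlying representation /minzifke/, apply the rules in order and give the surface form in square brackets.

Rule 1 Velar Fronting: [minzifke] → [minzifse]
Rule 2 Regressive Voicing Assimilation: no change — [minzifse]
Rule 3 Medial Vowel Deletion: [minzifse] → [mnzfse]

[mnzfse]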